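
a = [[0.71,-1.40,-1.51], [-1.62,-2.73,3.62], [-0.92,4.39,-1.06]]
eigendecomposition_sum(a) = [[1.12, -1.17, -1.31], [-0.97, 1.01, 1.13], [-1.16, 1.22, 1.35]] + [[-0.40, -0.20, -0.22], [-0.11, -0.05, -0.06], [-0.25, -0.12, -0.14]] + [[-0.00, -0.03, 0.02], [-0.54, -3.69, 2.55], [0.48, 3.29, -2.28]]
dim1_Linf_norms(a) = [1.51, 3.62, 4.39]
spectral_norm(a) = 6.05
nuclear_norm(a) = 10.13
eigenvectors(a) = [[0.6, -0.83, -0.01], [-0.51, -0.23, -0.75], [-0.62, -0.51, 0.67]]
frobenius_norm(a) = 7.01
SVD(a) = [[0.05, 0.6, -0.8], [0.72, -0.57, -0.39], [-0.69, -0.56, -0.46]] @ diag([6.053931162982038, 3.4892735366464223, 0.5855661024460964]) @ [[-0.08,-0.84,0.54], [0.53,-0.50,-0.68], [0.84,0.23,0.49]]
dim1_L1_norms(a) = [3.62, 7.97, 6.37]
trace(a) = -3.08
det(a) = 12.37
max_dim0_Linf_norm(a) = 4.39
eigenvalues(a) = [3.49, -0.59, -5.97]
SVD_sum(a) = [[-0.02, -0.25, 0.16], [-0.36, -3.66, 2.37], [0.35, 3.49, -2.26]] + [[1.13, -1.04, -1.44], [-1.07, 0.99, 1.36], [-1.04, 0.96, 1.33]] + [[-0.39, -0.11, -0.23], [-0.19, -0.05, -0.11], [-0.23, -0.06, -0.13]]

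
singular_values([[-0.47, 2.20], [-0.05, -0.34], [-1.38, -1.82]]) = [2.93, 1.34]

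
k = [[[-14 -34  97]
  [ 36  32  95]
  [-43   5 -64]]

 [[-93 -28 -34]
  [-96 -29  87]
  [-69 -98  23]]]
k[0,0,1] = -34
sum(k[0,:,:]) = 110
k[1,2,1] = -98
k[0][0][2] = 97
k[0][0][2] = 97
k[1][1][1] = -29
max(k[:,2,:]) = 23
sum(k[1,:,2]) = 76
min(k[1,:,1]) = -98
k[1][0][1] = -28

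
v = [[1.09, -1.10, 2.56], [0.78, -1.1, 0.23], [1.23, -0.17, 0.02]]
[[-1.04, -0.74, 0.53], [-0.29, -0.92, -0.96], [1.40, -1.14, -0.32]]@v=[[-1.06, 1.87, -2.82], [-2.21, 1.49, -0.97], [0.24, -0.23, 3.32]]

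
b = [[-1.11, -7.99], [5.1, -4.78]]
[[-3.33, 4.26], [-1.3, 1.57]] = b@[[0.12, -0.17],  [0.40, -0.51]]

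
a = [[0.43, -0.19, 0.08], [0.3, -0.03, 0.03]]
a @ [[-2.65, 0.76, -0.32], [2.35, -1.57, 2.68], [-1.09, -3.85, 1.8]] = [[-1.67, 0.32, -0.5], [-0.90, 0.16, -0.12]]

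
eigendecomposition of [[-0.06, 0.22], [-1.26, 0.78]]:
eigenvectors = [[(-0.31+0.23j), (-0.31-0.23j)], [(-0.92+0j), (-0.92-0j)]]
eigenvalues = [(0.36+0.32j), (0.36-0.32j)]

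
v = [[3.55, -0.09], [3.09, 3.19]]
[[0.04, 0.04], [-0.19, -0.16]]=v @ [[0.01, 0.01], [-0.07, -0.06]]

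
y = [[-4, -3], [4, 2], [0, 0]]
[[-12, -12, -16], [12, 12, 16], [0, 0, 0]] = y@[[3, 3, 4], [0, 0, 0]]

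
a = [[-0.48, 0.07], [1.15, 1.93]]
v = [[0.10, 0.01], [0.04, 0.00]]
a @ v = [[-0.05, -0.00], [0.19, 0.01]]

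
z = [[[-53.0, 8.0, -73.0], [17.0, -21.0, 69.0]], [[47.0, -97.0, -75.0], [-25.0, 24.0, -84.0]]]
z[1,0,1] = -97.0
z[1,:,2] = [-75.0, -84.0]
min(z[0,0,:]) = -73.0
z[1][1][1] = 24.0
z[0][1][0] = 17.0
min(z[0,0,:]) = -73.0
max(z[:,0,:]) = 47.0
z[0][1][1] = -21.0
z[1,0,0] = 47.0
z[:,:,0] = [[-53.0, 17.0], [47.0, -25.0]]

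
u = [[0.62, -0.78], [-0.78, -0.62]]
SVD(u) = [[-0.62, 0.78], [0.78, 0.62]] @ diag([0.9963934965664921, 0.996393496566492]) @ [[-1.00, -0.00], [-0.00, -1.0]]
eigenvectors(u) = [[0.9,  0.43], [-0.43,  0.90]]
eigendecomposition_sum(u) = [[0.81, -0.39], [-0.39, 0.19]] + [[-0.19, -0.39],[-0.39, -0.81]]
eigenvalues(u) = [1.0, -1.0]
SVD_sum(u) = [[0.62, 0.0], [-0.78, 0.0]] + [[0.0, -0.78],[0.00, -0.62]]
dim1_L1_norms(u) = [1.4, 1.4]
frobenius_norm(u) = 1.41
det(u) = -0.99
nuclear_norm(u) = 1.99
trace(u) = 0.00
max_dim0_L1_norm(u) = 1.4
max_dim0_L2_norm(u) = 1.0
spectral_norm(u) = 1.00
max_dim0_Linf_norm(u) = 0.78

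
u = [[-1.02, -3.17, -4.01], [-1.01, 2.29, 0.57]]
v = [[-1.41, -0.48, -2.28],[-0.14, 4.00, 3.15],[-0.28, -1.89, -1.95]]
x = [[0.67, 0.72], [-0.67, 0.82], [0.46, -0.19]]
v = x @ u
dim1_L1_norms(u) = [8.2, 3.87]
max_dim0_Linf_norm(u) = 4.01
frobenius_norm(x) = 1.53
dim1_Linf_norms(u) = [4.01, 2.29]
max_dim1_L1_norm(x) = 1.49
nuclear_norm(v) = 8.04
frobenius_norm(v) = 6.39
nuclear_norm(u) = 7.38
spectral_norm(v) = 6.08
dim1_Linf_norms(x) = [0.72, 0.82, 0.46]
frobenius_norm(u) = 5.81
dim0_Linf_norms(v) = [1.41, 4.0, 3.15]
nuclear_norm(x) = 2.16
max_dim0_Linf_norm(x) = 0.82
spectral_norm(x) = 1.15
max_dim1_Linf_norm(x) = 0.82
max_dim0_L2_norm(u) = 4.05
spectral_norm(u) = 5.50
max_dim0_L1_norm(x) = 1.8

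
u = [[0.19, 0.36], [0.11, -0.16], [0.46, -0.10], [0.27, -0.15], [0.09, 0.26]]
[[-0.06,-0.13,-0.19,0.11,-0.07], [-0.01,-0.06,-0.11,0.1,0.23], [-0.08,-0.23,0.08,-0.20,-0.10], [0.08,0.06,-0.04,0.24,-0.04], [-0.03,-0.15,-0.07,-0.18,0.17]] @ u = [[-0.09, -0.02],[-0.01, 0.06],[-0.07, 0.0],[0.06, -0.02],[-0.09, 0.09]]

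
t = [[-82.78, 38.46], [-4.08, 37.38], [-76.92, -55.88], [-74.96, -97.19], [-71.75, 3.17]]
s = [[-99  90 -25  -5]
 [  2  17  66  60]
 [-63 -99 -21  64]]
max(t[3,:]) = -74.96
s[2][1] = -99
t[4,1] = 3.17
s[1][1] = 17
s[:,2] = [-25, 66, -21]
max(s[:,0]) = 2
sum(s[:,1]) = 8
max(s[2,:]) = 64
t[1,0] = -4.08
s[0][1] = 90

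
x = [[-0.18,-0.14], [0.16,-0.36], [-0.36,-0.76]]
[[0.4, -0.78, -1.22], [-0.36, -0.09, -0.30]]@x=[[0.24, 1.15],  [0.16, 0.31]]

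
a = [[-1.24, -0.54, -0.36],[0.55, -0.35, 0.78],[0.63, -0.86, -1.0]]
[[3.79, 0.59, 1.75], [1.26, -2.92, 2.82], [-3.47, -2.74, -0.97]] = a @ [[-3.15, -1.60, -0.96], [-1.8, 3.32, -3.00], [3.03, -1.12, 2.95]]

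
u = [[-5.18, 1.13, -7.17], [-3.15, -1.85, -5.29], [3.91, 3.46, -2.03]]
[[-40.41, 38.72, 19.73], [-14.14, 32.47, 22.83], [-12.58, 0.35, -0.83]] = u@[[2.79,-0.98,0.53], [-5.14,-1.70,-2.95], [2.81,-4.96,-3.60]]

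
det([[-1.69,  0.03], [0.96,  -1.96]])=3.284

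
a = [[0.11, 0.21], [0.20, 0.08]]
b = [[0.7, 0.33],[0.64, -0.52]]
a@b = [[0.21, -0.07],  [0.19, 0.02]]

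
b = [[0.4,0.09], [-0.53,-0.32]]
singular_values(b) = [0.73, 0.11]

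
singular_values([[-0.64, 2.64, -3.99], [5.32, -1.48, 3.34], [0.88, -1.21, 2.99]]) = [8.03, 3.38, 0.5]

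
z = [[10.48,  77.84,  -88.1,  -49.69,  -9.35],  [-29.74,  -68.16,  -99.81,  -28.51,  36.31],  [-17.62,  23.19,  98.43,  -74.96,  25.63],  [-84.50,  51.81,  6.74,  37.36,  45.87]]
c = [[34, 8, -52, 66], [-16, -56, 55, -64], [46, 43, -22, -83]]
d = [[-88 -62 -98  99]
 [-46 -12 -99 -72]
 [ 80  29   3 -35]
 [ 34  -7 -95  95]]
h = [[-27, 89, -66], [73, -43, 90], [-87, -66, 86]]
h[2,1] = -66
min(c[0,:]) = -52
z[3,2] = 6.74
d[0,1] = -62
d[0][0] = -88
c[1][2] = 55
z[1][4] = 36.31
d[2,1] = 29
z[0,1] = 77.84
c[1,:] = [-16, -56, 55, -64]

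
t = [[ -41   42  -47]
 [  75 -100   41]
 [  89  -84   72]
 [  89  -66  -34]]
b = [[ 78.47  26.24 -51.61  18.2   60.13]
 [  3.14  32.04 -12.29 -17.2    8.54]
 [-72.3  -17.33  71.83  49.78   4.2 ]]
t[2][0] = 89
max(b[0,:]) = 78.47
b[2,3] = 49.78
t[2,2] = 72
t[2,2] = 72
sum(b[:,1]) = 40.95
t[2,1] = -84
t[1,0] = 75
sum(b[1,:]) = 14.23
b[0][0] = 78.47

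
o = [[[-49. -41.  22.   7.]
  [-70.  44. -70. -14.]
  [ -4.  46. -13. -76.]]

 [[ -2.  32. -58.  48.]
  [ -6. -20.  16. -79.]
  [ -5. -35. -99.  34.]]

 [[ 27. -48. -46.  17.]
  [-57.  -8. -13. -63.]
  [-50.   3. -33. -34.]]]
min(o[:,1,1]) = -20.0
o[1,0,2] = -58.0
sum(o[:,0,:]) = -91.0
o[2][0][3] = 17.0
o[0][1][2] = -70.0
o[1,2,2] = -99.0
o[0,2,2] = -13.0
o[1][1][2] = 16.0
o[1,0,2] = -58.0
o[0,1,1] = 44.0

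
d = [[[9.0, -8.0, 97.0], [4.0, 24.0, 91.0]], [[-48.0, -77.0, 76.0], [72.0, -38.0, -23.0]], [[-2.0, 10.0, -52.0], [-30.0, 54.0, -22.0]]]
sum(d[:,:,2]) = 167.0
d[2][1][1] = 54.0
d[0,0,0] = 9.0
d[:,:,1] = [[-8.0, 24.0], [-77.0, -38.0], [10.0, 54.0]]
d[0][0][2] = 97.0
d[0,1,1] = 24.0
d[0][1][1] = 24.0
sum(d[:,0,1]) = -75.0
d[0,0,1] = -8.0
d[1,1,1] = -38.0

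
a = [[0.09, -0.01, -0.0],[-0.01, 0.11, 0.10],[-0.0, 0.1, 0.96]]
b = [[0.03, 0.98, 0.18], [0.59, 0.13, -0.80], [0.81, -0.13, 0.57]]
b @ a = [[-0.01, 0.13, 0.27], [0.05, -0.07, -0.76], [0.07, 0.03, 0.53]]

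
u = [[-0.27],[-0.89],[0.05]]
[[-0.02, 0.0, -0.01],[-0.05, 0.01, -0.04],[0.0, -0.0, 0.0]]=u @[[0.06, -0.01, 0.04]]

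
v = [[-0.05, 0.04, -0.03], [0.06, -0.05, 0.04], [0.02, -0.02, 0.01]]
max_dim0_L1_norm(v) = 0.13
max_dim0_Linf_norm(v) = 0.06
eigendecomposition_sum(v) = [[(-0.05-0j),0.04-0.00j,(-0.03-0j)], [0.06+0.00j,(-0.05+0j),0.04+0.00j], [(0.02+0j),-0.02+0.00j,(0.02+0j)]] + [[0j, (-0+0j), 0j],[-0.00+0.00j, -0.00+0.00j, (-0+0j)],[(-0-0j), (-0-0j), (-0-0j)]] + [[0.00-0.00j, -0.00-0.00j, -0j],[-0.00-0.00j, -0.00-0.00j, (-0-0j)],[-0.00+0.00j, -0.00+0.00j, -0.00+0.00j]]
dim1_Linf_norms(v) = [0.05, 0.06, 0.02]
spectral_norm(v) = 0.12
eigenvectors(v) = [[0.61+0.00j, -0.51-0.26j, (-0.51+0.26j)], [-0.74+0.00j, (-0.03-0.33j), -0.03+0.33j], [(-0.29+0j), 0.75+0.00j, (0.75-0j)]]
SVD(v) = [[-0.61, -0.04, 0.79], [0.75, -0.35, 0.56], [0.25, 0.94, 0.24]] @ diag([0.11651796073238509, 0.004455905901191551, 0.0019260657740837]) @ [[0.69, -0.58, 0.44], [-0.05, -0.64, -0.76], [-0.72, -0.51, 0.47]]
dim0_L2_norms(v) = [0.08, 0.07, 0.05]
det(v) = -0.00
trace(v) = -0.09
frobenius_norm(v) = 0.12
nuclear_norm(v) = 0.12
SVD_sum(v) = [[-0.05, 0.04, -0.03], [0.06, -0.05, 0.04], [0.02, -0.02, 0.01]] + [[0.0, 0.0, 0.00], [0.00, 0.00, 0.0], [-0.0, -0.00, -0.0]] + [[-0.00,-0.00,0.0], [-0.0,-0.00,0.00], [-0.00,-0.0,0.00]]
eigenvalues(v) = [(-0.08+0j), (-0+0j), (-0-0j)]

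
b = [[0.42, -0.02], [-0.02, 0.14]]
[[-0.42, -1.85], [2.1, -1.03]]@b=[[-0.14, -0.25], [0.90, -0.19]]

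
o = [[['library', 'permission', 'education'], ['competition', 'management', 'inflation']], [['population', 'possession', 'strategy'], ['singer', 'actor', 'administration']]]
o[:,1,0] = ['competition', 'singer']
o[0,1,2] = 'inflation'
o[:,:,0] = [['library', 'competition'], ['population', 'singer']]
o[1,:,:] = [['population', 'possession', 'strategy'], ['singer', 'actor', 'administration']]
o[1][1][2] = 'administration'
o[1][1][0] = 'singer'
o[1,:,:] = [['population', 'possession', 'strategy'], ['singer', 'actor', 'administration']]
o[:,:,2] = [['education', 'inflation'], ['strategy', 'administration']]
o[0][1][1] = 'management'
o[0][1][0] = 'competition'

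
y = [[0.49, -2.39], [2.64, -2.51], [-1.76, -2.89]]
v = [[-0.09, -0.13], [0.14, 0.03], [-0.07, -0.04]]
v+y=[[0.40,-2.52], [2.78,-2.48], [-1.83,-2.93]]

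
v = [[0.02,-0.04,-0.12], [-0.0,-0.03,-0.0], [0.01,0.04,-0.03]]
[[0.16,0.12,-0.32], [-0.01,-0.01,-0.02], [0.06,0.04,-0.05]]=v @ [[-0.2, -0.13, -0.25], [0.49, 0.31, 0.61], [-1.55, -1.11, 2.4]]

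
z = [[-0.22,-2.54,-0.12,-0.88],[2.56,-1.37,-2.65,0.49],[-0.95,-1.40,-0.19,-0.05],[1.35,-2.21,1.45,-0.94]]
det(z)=-10.597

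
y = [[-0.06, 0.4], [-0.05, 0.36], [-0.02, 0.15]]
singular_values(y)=[0.56, 0.0]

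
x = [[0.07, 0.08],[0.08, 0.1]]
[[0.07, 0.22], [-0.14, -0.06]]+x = [[0.14, 0.30], [-0.06, 0.04]]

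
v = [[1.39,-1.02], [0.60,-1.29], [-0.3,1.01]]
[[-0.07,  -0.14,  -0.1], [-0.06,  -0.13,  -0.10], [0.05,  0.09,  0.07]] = v@ [[-0.02, -0.04, -0.03], [0.04, 0.08, 0.06]]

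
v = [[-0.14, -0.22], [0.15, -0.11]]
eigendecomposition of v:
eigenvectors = [[(0.77+0j), 0.77-0.00j], [-0.05-0.63j, (-0.05+0.63j)]]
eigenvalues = [(-0.12+0.18j), (-0.12-0.18j)]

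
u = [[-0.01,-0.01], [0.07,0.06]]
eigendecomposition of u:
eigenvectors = [[-0.64, 0.17],[0.77, -0.99]]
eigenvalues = [0.0, 0.05]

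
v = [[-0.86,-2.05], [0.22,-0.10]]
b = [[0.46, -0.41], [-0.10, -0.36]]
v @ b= [[-0.19, 1.09], [0.11, -0.05]]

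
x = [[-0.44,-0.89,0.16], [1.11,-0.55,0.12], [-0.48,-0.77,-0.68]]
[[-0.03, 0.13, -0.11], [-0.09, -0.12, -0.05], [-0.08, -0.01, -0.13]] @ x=[[0.21, 0.04, 0.09], [-0.07, 0.18, 0.01], [0.09, 0.18, 0.07]]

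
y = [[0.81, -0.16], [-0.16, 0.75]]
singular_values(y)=[0.94, 0.62]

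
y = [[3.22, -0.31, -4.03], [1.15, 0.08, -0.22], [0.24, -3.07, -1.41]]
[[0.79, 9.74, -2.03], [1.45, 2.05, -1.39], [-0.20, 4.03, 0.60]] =y@ [[1.47, 1.63, -1.31], [-0.28, -0.7, -0.05], [1.0, -1.06, -0.54]]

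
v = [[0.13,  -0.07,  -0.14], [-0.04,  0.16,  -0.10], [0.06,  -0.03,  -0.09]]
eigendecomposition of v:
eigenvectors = [[0.47, -0.82, 0.66],[-0.86, -0.50, 0.43],[0.18, -0.26, 0.62]]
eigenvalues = [0.2, 0.04, -0.05]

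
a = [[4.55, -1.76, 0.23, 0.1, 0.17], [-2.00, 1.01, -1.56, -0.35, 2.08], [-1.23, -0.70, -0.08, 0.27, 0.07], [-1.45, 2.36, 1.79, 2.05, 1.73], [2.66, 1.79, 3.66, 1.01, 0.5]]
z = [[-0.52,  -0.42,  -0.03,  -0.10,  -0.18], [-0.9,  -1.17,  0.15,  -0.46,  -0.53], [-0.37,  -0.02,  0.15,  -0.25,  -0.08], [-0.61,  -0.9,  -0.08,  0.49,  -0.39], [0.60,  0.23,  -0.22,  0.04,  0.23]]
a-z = [[5.07, -1.34, 0.26, 0.20, 0.35], [-1.1, 2.18, -1.71, 0.11, 2.61], [-0.86, -0.68, -0.23, 0.52, 0.15], [-0.84, 3.26, 1.87, 1.56, 2.12], [2.06, 1.56, 3.88, 0.97, 0.27]]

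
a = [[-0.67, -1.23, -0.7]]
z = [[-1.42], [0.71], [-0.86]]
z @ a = [[0.95, 1.75, 0.99], [-0.48, -0.87, -0.50], [0.58, 1.06, 0.6]]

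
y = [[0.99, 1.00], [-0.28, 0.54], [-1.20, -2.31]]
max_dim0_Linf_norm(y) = 2.31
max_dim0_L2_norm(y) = 2.57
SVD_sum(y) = [[0.68, 1.18],[0.16, 0.28],[-1.30, -2.25]] + [[0.31,-0.18], [-0.44,0.26], [0.1,-0.06]]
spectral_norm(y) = 2.95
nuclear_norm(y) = 3.59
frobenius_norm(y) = 3.02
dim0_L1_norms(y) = [2.47, 3.85]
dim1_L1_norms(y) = [1.99, 0.82, 3.51]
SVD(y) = [[-0.46, 0.56], [-0.11, -0.81], [0.88, 0.19]] @ diag([2.9533846582378867, 0.635388904911852]) @ [[-0.5,-0.86], [0.86,-0.5]]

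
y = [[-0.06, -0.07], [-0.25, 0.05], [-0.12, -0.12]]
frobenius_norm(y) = 0.32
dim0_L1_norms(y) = [0.43, 0.24]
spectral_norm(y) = 0.28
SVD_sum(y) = [[-0.07, -0.01], [-0.24, -0.02], [-0.13, -0.01]] + [[0.01, -0.06],[-0.01, 0.07],[0.01, -0.11]]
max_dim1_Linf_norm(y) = 0.25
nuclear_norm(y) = 0.43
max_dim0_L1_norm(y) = 0.43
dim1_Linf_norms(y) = [0.07, 0.25, 0.12]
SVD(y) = [[-0.23,0.44], [-0.86,-0.52], [-0.46,0.74]] @ diag([0.28482836879264994, 0.14550876375984428]) @ [[0.99, 0.1],  [0.10, -0.99]]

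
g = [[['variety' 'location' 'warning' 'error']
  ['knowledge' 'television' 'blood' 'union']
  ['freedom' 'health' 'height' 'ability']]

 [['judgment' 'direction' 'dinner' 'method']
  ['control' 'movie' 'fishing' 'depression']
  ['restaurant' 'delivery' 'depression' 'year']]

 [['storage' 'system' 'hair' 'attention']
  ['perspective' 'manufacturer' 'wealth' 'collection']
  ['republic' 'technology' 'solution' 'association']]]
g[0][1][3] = 'union'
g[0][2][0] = 'freedom'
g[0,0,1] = 'location'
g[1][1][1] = 'movie'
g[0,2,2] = 'height'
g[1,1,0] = 'control'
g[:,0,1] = ['location', 'direction', 'system']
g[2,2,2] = 'solution'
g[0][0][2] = 'warning'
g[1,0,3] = 'method'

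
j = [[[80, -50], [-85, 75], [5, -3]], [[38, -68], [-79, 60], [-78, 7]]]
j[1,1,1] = 60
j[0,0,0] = 80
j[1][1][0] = -79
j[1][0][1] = -68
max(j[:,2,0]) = 5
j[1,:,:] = [[38, -68], [-79, 60], [-78, 7]]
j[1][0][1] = -68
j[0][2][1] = -3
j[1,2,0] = -78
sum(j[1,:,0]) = -119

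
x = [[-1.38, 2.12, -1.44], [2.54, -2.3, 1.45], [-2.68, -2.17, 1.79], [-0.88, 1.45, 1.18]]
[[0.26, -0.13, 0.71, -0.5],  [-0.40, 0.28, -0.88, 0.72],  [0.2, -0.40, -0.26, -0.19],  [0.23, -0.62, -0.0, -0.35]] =x@[[-0.11, 0.11, -0.13, 0.17],[0.07, -0.16, 0.10, -0.13],[0.03, -0.25, -0.22, -0.01]]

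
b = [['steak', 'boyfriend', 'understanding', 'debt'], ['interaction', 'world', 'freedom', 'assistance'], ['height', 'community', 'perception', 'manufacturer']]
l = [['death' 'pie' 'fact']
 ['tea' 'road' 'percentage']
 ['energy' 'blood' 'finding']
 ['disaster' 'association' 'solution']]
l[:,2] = ['fact', 'percentage', 'finding', 'solution']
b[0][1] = 'boyfriend'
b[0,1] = 'boyfriend'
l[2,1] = 'blood'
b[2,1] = 'community'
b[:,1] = ['boyfriend', 'world', 'community']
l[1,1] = 'road'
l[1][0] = 'tea'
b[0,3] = 'debt'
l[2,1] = 'blood'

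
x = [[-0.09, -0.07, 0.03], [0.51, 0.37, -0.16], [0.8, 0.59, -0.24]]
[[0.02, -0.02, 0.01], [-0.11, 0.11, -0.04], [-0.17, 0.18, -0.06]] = x@ [[-0.21, 0.2, -0.13], [0.03, 0.13, 0.05], [0.09, 0.25, -0.07]]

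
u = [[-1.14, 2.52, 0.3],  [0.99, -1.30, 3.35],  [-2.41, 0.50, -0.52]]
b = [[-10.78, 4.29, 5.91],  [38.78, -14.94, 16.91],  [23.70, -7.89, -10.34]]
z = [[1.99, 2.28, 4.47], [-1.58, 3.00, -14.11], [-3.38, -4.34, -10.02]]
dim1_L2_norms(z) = [5.4, 14.51, 11.43]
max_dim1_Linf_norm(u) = 3.35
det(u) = -18.70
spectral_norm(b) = 50.51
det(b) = 620.25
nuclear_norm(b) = 70.18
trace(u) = -2.96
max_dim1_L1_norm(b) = 70.63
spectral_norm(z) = 18.26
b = z @ u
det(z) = -33.06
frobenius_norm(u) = 5.29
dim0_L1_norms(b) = [73.26, 27.12, 33.16]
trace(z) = -5.03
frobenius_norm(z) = 19.25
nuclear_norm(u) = 8.57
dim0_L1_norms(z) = [6.95, 9.62, 28.6]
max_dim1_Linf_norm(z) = 14.11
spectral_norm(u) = 4.29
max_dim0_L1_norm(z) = 28.6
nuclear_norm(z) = 24.62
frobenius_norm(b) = 53.98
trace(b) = -36.06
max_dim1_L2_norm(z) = 14.51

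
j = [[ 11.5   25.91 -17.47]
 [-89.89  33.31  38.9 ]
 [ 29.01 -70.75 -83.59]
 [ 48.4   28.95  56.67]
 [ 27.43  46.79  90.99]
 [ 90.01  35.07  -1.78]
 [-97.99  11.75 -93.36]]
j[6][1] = 11.75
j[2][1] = -70.75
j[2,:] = [29.01, -70.75, -83.59]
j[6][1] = 11.75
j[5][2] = -1.78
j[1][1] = 33.31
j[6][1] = 11.75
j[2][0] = 29.01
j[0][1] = 25.91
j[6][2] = -93.36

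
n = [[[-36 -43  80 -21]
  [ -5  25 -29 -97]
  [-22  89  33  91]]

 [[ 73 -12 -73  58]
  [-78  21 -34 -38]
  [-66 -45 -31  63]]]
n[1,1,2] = -34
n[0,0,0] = -36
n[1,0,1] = -12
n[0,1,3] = -97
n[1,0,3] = 58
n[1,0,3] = 58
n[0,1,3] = -97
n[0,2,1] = 89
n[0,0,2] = 80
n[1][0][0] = 73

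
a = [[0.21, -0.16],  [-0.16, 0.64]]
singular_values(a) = [0.69, 0.16]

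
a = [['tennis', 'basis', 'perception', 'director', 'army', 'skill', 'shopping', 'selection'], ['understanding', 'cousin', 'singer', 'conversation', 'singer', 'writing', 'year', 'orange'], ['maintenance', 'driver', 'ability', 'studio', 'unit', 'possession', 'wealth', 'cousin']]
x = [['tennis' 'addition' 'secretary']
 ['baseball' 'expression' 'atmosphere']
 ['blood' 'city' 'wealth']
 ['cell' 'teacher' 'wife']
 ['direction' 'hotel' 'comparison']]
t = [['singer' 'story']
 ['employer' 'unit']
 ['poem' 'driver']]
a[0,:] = ['tennis', 'basis', 'perception', 'director', 'army', 'skill', 'shopping', 'selection']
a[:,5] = ['skill', 'writing', 'possession']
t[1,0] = 'employer'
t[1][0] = 'employer'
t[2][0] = 'poem'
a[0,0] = 'tennis'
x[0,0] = 'tennis'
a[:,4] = ['army', 'singer', 'unit']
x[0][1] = 'addition'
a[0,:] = ['tennis', 'basis', 'perception', 'director', 'army', 'skill', 'shopping', 'selection']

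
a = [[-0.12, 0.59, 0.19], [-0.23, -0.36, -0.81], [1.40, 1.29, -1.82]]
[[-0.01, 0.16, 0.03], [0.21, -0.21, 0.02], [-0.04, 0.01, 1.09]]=a@[[-0.25, 0.01, 0.34], [-0.01, 0.22, 0.19], [-0.18, 0.16, -0.2]]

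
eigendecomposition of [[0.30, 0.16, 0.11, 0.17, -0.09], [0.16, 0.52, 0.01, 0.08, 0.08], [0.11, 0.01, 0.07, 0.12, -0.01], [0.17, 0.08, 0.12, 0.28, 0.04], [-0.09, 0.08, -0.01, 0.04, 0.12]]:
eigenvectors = [[-0.52,-0.43,-0.45,-0.55,0.19], [-0.72,0.64,-0.09,0.23,-0.07], [-0.18,-0.32,0.11,0.58,0.72], [-0.42,-0.47,0.6,0.10,-0.49], [-0.05,0.28,0.64,-0.55,0.45]]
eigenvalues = [0.69, 0.38, 0.21, -0.0, 0.01]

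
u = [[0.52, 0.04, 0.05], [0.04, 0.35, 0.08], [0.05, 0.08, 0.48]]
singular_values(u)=[0.58, 0.46, 0.31]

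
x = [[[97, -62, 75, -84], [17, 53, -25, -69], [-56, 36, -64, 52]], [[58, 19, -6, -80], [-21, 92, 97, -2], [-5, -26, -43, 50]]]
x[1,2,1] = -26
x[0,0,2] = 75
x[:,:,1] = [[-62, 53, 36], [19, 92, -26]]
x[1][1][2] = 97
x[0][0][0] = 97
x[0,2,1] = 36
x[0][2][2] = -64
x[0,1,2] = -25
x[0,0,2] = 75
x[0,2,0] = -56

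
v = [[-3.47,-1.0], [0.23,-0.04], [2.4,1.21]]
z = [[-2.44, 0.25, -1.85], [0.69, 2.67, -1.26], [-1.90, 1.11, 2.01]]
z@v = [[4.08,  0.19], [-4.8,  -2.32], [11.67,  4.29]]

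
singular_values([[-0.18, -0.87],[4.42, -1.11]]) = [4.56, 0.89]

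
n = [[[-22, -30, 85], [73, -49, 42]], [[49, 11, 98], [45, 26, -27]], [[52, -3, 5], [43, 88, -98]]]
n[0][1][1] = -49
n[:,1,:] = [[73, -49, 42], [45, 26, -27], [43, 88, -98]]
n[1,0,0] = 49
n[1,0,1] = 11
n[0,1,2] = 42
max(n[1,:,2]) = 98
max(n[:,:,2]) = 98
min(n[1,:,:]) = -27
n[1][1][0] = 45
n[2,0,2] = 5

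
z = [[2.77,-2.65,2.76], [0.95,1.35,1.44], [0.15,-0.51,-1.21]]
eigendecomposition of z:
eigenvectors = [[(0.86+0j),(0.86-0j),-0.64+0.00j], [(0.26-0.44j),(0.26+0.44j),-0.18+0.00j], [0.03+0.06j,(0.03-0.06j),0.75+0.00j]]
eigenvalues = [(2.06+1.53j), (2.06-1.53j), (-1.21+0j)]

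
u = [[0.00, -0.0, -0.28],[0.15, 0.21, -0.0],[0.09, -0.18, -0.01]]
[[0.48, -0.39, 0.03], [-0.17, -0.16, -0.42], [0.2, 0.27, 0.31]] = u @ [[0.18, 0.67, -0.22], [-0.93, -1.23, -1.84], [-1.72, 1.41, -0.09]]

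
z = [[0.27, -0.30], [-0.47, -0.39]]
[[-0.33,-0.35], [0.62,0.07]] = z@[[-1.28, -0.64], [-0.06, 0.59]]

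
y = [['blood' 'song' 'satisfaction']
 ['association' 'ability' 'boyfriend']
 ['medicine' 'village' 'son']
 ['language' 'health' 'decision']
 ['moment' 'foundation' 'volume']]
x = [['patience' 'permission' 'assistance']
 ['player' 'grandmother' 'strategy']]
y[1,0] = 'association'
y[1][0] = 'association'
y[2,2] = 'son'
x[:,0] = ['patience', 'player']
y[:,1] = ['song', 'ability', 'village', 'health', 'foundation']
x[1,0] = 'player'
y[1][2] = 'boyfriend'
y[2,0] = 'medicine'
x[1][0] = 'player'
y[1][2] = 'boyfriend'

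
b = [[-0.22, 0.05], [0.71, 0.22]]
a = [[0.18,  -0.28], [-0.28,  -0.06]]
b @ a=[[-0.05,  0.06], [0.07,  -0.21]]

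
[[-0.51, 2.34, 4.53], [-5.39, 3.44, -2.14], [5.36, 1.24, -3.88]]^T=[[-0.51, -5.39, 5.36],[2.34, 3.44, 1.24],[4.53, -2.14, -3.88]]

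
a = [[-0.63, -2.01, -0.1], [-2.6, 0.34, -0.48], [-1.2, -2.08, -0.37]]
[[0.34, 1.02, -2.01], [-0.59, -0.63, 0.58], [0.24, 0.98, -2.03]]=a @ [[0.2, 0.19, -0.08],[-0.23, -0.56, 1.03],[-0.01, -0.12, -0.05]]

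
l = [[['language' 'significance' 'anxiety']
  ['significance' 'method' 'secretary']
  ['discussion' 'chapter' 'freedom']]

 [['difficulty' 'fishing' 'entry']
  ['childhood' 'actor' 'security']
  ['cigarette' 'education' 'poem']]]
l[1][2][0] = 'cigarette'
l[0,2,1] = 'chapter'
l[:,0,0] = ['language', 'difficulty']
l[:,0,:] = [['language', 'significance', 'anxiety'], ['difficulty', 'fishing', 'entry']]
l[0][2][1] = 'chapter'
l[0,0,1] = 'significance'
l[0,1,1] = 'method'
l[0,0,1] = 'significance'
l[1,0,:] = ['difficulty', 'fishing', 'entry']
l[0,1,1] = 'method'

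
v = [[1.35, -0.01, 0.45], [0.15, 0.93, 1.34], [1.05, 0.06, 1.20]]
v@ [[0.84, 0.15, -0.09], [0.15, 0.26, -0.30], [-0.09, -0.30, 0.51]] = [[1.09, 0.06, 0.11], [0.14, -0.14, 0.39], [0.78, -0.19, 0.5]]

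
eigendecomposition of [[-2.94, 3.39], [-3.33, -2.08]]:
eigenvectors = [[0.71+0.00j, 0.71-0.00j],[0.09+0.70j, 0.09-0.70j]]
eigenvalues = [(-2.51+3.33j), (-2.51-3.33j)]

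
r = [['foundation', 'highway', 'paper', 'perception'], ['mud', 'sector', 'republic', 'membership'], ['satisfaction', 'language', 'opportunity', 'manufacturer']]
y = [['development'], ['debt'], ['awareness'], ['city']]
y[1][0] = 'debt'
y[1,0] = 'debt'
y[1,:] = ['debt']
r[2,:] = ['satisfaction', 'language', 'opportunity', 'manufacturer']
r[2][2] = 'opportunity'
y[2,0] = 'awareness'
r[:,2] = ['paper', 'republic', 'opportunity']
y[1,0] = 'debt'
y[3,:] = ['city']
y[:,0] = ['development', 'debt', 'awareness', 'city']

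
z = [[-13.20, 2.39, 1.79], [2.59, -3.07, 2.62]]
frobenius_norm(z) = 14.36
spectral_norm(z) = 13.83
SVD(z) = [[-0.98, 0.21], [0.21, 0.98]] @ diag([13.82830186223793, 3.8641516024642435]) @ [[0.97, -0.22, -0.09], [-0.08, -0.64, 0.76]]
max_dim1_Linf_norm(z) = 13.2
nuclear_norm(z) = 17.69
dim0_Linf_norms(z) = [13.2, 3.07, 2.62]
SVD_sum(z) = [[-13.14, 2.92, 1.16], [2.88, -0.64, -0.25]] + [[-0.06, -0.53, 0.63], [-0.29, -2.43, 2.87]]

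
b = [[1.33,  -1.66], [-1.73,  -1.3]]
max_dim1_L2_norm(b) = 2.16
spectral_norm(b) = 2.18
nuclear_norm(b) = 4.29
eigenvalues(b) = [2.16, -2.13]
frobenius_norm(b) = 3.03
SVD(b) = [[-0.51, 0.86], [0.86, 0.51]] @ diag([2.1833643943109777, 2.1072066632523394]) @ [[-0.99,-0.13], [0.13,-0.99]]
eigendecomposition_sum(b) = [[1.74, -0.84], [-0.87, 0.42]] + [[-0.41, -0.82], [-0.86, -1.72]]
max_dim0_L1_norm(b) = 3.06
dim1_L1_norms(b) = [2.99, 3.03]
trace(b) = 0.03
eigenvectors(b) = [[0.89, 0.43], [-0.45, 0.90]]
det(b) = -4.60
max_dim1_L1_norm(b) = 3.03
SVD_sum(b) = [[1.10,0.14], [-1.87,-0.24]] + [[0.23, -1.8], [0.14, -1.06]]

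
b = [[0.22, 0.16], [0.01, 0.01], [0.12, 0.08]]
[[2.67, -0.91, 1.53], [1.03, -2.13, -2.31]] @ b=[[0.76, 0.54], [-0.07, -0.04]]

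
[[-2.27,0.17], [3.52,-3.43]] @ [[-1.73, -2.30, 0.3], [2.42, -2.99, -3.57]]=[[4.34, 4.71, -1.29],[-14.39, 2.16, 13.3]]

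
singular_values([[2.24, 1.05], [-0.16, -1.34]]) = [2.6, 1.09]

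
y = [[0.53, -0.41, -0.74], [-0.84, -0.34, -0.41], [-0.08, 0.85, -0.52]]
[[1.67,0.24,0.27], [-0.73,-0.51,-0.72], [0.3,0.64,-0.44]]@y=[[0.66, -0.54, -1.47], [0.10, -0.14, 1.12], [-0.34, -0.71, -0.26]]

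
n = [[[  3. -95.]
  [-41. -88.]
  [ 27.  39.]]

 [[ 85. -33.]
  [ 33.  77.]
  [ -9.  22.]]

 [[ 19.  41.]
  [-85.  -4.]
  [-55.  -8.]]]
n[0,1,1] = -88.0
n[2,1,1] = -4.0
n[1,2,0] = -9.0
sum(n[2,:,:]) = -92.0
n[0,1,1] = -88.0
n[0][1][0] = -41.0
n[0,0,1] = -95.0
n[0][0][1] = -95.0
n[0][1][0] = -41.0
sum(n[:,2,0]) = -37.0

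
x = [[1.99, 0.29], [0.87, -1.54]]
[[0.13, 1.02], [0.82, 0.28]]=x @ [[0.13, 0.5], [-0.46, 0.1]]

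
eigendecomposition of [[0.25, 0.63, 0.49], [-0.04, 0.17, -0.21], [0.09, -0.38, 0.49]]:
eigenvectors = [[0.41, -0.98, -0.95], [-0.36, -0.08, 0.14], [0.84, 0.20, 0.29]]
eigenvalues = [0.7, 0.2, 0.01]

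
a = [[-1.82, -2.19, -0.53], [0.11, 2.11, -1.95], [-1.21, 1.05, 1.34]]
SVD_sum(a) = [[-0.96, -2.19, 0.68], [0.94, 2.14, -0.66], [0.04, 0.08, -0.03]] + [[-0.02, -0.34, -1.12], [-0.03, -0.36, -1.21], [0.03, 0.45, 1.49]] + [[-0.83,0.34,-0.08], [-0.81,0.33,-0.08], [-1.28,0.52,-0.13]]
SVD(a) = [[0.71,  -0.5,  -0.48], [-0.70,  -0.54,  -0.47], [-0.03,  0.67,  -0.74]] @ diag([3.481603598192164, 2.323149786114831, 1.8707515752579205]) @ [[-0.39,  -0.88,  0.27], [0.02,  0.29,  0.96], [0.92,  -0.38,  0.09]]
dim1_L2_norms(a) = [2.9, 2.88, 2.09]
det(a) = -15.13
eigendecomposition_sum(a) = [[-1.92-0.00j, (-0.79+0j), -0.72+0.00j],[(-0.22-0j), -0.09+0.00j, (-0.08+0j)],[(-0.59-0j), (-0.24+0j), (-0.22+0j)]] + [[0.05+0.21j,  (-0.7+0.08j),  (0.09-0.73j)], [(0.16-0.37j),  (1.1+0.65j),  -0.93+0.96j], [-0.31-0.17j,  0.65-0.92j,  0.78+0.89j]] + [[0.05-0.21j,-0.70-0.08j,0.09+0.73j], [0.16+0.37j,(1.1-0.65j),(-0.93-0.96j)], [(-0.31+0.17j),(0.65+0.92j),0.78-0.89j]]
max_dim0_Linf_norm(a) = 2.19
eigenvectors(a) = [[(0.95+0j), (-0.3+0.23j), -0.30-0.23j], [0.11+0.00j, 0.69+0.00j, 0.69-0.00j], [(0.29+0j), 0.05-0.61j, 0.05+0.61j]]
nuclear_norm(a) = 7.68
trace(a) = 1.63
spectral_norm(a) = 3.48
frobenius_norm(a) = 4.58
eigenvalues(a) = [(-2.23+0j), (1.93+1.75j), (1.93-1.75j)]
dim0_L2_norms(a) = [2.19, 3.22, 2.42]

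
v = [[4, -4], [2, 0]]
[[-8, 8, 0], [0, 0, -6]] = v @ [[0, 0, -3], [2, -2, -3]]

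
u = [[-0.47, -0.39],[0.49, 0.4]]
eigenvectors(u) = [[0.66-0.07j, (0.66+0.07j)], [-0.75+0.00j, -0.75-0.00j]]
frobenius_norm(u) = 0.88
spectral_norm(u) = 0.88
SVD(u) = [[-0.69, 0.72], [0.72, 0.69]] @ diag([0.879253984537696, 0.003525716180439024]) @ [[0.77, 0.64], [0.64, -0.77]]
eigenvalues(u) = [(-0.03+0.04j), (-0.03-0.04j)]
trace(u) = -0.07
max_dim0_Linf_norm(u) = 0.49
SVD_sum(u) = [[-0.47, -0.39],[0.49, 0.40]] + [[0.0,-0.00], [0.00,-0.0]]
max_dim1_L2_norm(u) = 0.63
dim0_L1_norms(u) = [0.96, 0.79]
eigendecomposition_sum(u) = [[-0.23-0.15j,-0.19-0.16j],[(0.24+0.2j),(0.2+0.2j)]] + [[-0.24+0.15j,(-0.2+0.16j)], [(0.25-0.2j),0.20-0.20j]]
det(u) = 0.00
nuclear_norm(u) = 0.88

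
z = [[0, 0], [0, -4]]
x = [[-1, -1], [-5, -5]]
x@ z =[[0, 4], [0, 20]]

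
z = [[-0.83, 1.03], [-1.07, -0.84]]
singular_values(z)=[1.36, 1.32]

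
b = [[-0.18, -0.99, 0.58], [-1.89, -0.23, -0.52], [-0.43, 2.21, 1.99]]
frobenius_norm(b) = 3.78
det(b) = -6.55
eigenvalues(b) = [(-1.63+0j), (1.61+1.19j), (1.61-1.19j)]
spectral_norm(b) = 3.04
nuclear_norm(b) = 6.10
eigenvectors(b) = [[-0.62+0.00j, (-0.13+0.31j), (-0.13-0.31j)], [-0.70+0.00j, (0.12-0.4j), (0.12+0.4j)], [(0.35+0j), (-0.85+0j), (-0.85-0j)]]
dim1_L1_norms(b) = [1.75, 2.64, 4.63]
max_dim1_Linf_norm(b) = 2.21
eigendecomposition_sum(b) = [[(-0.85+0j), -0.67-0.00j, 0.04-0.00j],[-0.97+0.00j, (-0.76-0j), 0.05-0.00j],[(0.49-0j), 0.38+0.00j, (-0.02+0j)]] + [[0.34+0.35j,-0.16-0.47j,0.27-0.32j], [(-0.46-0.38j),0.26+0.55j,(-0.28+0.43j)], [-0.46+1.12j,(0.91-0.84j),1.01+0.30j]] + [[0.34-0.35j, -0.16+0.47j, 0.27+0.32j], [-0.46+0.38j, (0.26-0.55j), -0.28-0.43j], [(-0.46-1.12j), (0.91+0.84j), (1.01-0.3j)]]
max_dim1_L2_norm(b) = 3.0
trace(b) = 1.58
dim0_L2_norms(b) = [1.95, 2.43, 2.14]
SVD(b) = [[0.12, 0.05, 0.99], [0.14, 0.99, -0.07], [-0.98, 0.15, 0.12]] @ diag([3.0419595402878197, 1.949380404960446, 1.1044447437550506]) @ [[0.04,-0.76,-0.64], [-0.99,0.02,-0.10], [-0.09,-0.64,0.76]]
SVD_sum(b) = [[0.02, -0.29, -0.24],[0.02, -0.33, -0.27],[-0.13, 2.28, 1.92]] + [[-0.1, 0.0, -0.01], [-1.92, 0.05, -0.19], [-0.29, 0.01, -0.03]] + [[-0.1, -0.71, 0.83], [0.01, 0.05, -0.06], [-0.01, -0.08, 0.10]]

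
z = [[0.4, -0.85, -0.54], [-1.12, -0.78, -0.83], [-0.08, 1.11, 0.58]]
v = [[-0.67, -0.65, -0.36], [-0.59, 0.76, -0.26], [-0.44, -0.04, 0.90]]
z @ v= [[0.47,-0.88,-0.41], [1.58,0.17,-0.14], [-0.86,0.87,0.26]]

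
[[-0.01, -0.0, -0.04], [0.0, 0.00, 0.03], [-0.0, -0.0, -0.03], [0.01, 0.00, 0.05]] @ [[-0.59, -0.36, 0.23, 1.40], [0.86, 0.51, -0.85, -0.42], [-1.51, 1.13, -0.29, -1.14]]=[[0.07, -0.04, 0.01, 0.03], [-0.05, 0.03, -0.01, -0.03], [0.05, -0.03, 0.01, 0.03], [-0.08, 0.05, -0.01, -0.04]]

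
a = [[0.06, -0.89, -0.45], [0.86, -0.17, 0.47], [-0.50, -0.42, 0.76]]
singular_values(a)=[1.0, 1.0, 0.99]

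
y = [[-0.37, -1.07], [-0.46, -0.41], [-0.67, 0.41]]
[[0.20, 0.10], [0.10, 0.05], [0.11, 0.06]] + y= [[-0.17, -0.97], [-0.36, -0.36], [-0.56, 0.47]]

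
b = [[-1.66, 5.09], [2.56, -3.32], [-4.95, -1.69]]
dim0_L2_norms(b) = [5.81, 6.31]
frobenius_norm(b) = 8.58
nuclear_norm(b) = 12.04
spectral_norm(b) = 6.77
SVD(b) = [[0.75,-0.30], [-0.62,-0.03], [0.22,0.95]] @ diag([6.774016504100645, 5.264123896924546]) @ [[-0.58, 0.82], [-0.82, -0.58]]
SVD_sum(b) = [[-2.96, 4.17], [2.43, -3.41], [-0.86, 1.21]] + [[1.3, 0.92], [0.13, 0.09], [-4.09, -2.90]]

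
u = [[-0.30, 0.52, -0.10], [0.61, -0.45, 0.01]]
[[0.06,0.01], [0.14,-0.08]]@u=[[-0.01, 0.03, -0.01],  [-0.09, 0.11, -0.01]]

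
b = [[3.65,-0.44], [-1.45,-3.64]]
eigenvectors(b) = [[0.98,0.06], [-0.19,1.0]]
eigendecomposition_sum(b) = [[3.69,-0.22], [-0.73,0.04]] + [[-0.04, -0.22], [-0.72, -3.68]]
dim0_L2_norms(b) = [3.93, 3.67]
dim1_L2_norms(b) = [3.68, 3.92]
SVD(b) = [[-0.62, 0.79],[0.79, 0.62]] @ diag([4.270532685733623, 3.2604831819963067]) @ [[-0.79, -0.61], [0.61, -0.79]]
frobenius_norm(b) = 5.37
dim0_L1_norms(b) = [5.1, 4.08]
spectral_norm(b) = 4.27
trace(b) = 0.01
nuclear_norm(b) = 7.53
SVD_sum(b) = [[2.09,1.60], [-2.67,-2.05]] + [[1.56, -2.04], [1.22, -1.59]]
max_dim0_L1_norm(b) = 5.1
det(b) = -13.92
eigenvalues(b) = [3.74, -3.73]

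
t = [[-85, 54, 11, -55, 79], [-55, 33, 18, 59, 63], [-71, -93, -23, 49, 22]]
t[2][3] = 49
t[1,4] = 63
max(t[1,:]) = 63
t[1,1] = 33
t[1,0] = -55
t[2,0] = -71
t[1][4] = 63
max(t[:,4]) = 79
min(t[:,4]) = 22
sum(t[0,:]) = 4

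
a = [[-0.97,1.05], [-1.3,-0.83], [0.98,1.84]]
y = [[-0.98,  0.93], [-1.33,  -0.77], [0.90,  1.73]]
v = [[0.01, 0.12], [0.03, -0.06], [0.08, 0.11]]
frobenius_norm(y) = 2.83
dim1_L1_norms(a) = [2.02, 2.13, 2.82]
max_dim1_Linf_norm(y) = 1.73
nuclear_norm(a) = 4.07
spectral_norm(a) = 2.53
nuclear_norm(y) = 3.90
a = y + v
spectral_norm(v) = 0.18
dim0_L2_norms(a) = [1.9, 2.28]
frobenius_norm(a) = 2.96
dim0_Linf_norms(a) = [1.3, 1.84]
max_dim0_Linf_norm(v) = 0.12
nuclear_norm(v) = 0.25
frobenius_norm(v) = 0.19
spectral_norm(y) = 2.39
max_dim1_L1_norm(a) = 2.82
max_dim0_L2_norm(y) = 2.11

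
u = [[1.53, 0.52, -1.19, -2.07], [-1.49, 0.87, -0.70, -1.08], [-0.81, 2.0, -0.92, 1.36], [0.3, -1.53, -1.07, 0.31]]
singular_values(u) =[3.21, 2.87, 1.71, 1.59]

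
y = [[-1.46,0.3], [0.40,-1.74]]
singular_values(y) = [1.98, 1.22]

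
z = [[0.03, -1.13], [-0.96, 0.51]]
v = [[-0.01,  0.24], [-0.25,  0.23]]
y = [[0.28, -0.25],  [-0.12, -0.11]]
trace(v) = 0.22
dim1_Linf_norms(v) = [0.24, 0.25]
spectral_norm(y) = 0.38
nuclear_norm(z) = 2.14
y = z @ v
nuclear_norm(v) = 0.54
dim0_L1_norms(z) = [0.99, 1.64]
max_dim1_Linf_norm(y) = 0.28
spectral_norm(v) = 0.39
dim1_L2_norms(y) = [0.38, 0.16]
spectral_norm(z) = 1.36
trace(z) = 0.54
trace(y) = 0.17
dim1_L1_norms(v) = [0.25, 0.48]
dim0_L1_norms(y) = [0.4, 0.36]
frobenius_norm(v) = 0.42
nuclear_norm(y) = 0.54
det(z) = -1.07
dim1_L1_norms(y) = [0.53, 0.23]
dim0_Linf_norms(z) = [0.96, 1.13]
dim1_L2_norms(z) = [1.13, 1.09]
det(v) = 0.06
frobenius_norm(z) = 1.57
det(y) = -0.06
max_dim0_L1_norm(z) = 1.64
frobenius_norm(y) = 0.41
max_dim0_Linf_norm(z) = 1.13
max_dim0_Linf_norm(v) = 0.25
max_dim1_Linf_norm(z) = 1.13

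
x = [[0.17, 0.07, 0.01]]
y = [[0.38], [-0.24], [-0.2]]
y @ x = [[0.06, 0.03, 0.0],  [-0.04, -0.02, -0.00],  [-0.03, -0.01, -0.0]]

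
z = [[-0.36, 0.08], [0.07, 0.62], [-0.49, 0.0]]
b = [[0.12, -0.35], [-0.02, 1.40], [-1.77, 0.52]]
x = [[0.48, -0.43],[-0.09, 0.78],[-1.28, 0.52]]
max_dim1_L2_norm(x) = 1.38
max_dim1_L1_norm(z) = 0.69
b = x + z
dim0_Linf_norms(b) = [1.77, 1.4]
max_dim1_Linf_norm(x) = 1.28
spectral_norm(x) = 1.58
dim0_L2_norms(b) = [1.77, 1.53]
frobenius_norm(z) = 0.87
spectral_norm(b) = 1.95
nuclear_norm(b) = 3.25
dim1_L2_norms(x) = [0.64, 0.79, 1.38]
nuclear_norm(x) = 2.25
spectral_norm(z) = 0.63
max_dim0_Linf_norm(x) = 1.28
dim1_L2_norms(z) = [0.37, 0.62, 0.49]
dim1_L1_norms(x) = [0.91, 0.87, 1.8]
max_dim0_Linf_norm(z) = 0.62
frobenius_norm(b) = 2.35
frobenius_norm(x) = 1.71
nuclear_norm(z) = 1.24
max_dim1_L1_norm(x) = 1.8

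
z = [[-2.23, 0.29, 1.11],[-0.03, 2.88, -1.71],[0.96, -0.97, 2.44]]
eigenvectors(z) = [[-0.98, -0.23, -0.06], [0.06, -0.77, 0.83], [0.2, -0.59, -0.55]]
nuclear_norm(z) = 8.11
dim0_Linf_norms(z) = [2.23, 2.88, 2.44]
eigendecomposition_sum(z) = [[-2.34, 0.24, 0.61], [0.14, -0.01, -0.04], [0.48, -0.05, -0.13]] + [[0.08, 0.21, 0.31], [0.25, 0.69, 1.02], [0.20, 0.53, 0.79]] + [[0.03, -0.16, 0.19], [-0.43, 2.20, -2.7], [0.28, -1.45, 1.78]]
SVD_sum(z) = [[0.04,-0.26,0.27], [-0.32,2.22,-2.31], [0.25,-1.73,1.8]] + [[-2.32,  0.44,  0.75],  [-0.02,  0.0,  0.01],  [0.31,  -0.06,  -0.1]] + [[0.05,  0.1,  0.09], [0.32,  0.66,  0.59], [0.40,  0.82,  0.74]]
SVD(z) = [[0.09, 0.99, 0.1], [-0.78, 0.01, 0.62], [0.61, -0.13, 0.78]] @ diag([4.099303948991487, 2.4979965829622612, 1.510072913899081]) @ [[0.10, -0.69, 0.72], [-0.94, 0.18, 0.30], [0.34, 0.70, 0.63]]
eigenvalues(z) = [-2.48, 1.56, 4.01]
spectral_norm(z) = 4.10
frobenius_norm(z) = 5.03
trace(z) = 3.09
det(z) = -15.46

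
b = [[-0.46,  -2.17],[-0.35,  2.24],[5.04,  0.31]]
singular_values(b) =[5.09, 3.1]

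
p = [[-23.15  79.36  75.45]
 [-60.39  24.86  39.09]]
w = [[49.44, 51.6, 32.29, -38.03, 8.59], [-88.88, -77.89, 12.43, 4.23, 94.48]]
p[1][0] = -60.39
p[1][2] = 39.09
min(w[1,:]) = -88.88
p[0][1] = 79.36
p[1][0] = -60.39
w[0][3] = -38.03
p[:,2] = [75.45, 39.09]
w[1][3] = 4.23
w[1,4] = 94.48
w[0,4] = 8.59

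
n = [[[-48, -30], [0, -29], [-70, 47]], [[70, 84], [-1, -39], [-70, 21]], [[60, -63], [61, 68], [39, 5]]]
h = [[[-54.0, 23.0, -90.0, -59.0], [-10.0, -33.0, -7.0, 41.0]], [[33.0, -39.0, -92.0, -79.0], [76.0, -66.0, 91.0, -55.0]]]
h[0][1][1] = -33.0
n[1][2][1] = 21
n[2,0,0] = 60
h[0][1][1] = -33.0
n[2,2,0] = 39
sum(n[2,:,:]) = 170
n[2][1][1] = 68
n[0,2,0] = -70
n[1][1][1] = -39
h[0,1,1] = -33.0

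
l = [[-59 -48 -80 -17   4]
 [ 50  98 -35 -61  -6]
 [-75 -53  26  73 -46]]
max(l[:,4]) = 4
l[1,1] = 98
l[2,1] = -53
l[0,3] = -17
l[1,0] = 50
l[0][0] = -59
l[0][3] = -17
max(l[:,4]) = 4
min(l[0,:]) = -80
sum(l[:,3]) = -5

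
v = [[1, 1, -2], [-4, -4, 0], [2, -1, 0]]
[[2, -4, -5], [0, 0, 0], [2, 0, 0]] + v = [[3, -3, -7], [-4, -4, 0], [4, -1, 0]]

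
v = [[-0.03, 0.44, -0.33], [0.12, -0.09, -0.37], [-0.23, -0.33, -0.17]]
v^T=[[-0.03, 0.12, -0.23], [0.44, -0.09, -0.33], [-0.33, -0.37, -0.17]]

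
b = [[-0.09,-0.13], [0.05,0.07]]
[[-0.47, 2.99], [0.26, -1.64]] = b @ [[5.05, -16.31], [0.09, -11.71]]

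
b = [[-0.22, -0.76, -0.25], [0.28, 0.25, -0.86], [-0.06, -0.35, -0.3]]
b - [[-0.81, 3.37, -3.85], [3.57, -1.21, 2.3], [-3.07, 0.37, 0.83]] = [[0.59, -4.13, 3.6],[-3.29, 1.46, -3.16],[3.01, -0.72, -1.13]]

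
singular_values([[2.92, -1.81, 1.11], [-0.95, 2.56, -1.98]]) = [4.67, 1.6]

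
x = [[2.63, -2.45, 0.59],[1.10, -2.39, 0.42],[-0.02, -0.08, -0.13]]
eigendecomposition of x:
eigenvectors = [[0.97, -0.48, -0.08],[0.24, -0.88, 0.14],[-0.02, -0.05, 0.99]]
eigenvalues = [2.01, -1.76, -0.14]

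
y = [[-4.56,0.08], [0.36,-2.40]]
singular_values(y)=[4.58, 2.38]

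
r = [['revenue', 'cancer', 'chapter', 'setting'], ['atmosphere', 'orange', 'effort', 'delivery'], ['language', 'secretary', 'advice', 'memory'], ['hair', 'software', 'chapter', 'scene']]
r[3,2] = 'chapter'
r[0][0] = 'revenue'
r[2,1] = 'secretary'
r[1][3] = 'delivery'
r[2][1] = 'secretary'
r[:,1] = ['cancer', 'orange', 'secretary', 'software']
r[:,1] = ['cancer', 'orange', 'secretary', 'software']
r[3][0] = 'hair'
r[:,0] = ['revenue', 'atmosphere', 'language', 'hair']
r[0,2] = 'chapter'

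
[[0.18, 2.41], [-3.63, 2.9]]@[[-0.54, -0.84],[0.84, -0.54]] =[[1.93,-1.45], [4.40,1.48]]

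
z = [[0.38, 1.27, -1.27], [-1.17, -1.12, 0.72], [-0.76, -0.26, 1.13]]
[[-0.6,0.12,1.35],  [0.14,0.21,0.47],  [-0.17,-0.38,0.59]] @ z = [[-1.39,  -1.25,  2.37], [-0.55,  -0.18,  0.50], [-0.07,  0.06,  0.61]]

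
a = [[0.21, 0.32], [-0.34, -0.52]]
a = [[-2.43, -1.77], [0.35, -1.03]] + [[2.64, 2.09], [-0.69, 0.51]]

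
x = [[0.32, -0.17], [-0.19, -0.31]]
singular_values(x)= [0.37, 0.35]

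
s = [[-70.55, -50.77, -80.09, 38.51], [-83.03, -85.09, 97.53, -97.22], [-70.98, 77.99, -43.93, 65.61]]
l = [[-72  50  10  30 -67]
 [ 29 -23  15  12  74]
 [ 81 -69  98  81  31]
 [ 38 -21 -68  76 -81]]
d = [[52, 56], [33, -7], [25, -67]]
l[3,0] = 38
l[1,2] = 15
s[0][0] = -70.55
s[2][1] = 77.99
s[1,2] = 97.53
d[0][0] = 52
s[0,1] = -50.77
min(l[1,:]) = -23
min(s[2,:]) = -70.98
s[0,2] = -80.09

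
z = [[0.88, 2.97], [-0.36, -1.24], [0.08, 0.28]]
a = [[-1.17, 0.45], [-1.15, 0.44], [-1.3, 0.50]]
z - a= [[2.05,2.52], [0.79,-1.68], [1.38,-0.22]]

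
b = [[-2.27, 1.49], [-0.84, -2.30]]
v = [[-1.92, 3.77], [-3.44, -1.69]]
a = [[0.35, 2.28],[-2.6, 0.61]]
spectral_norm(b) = 2.89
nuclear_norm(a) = 4.97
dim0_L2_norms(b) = [2.42, 2.74]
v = a + b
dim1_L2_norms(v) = [4.23, 3.83]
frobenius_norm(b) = 3.66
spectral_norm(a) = 2.69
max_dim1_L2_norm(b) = 2.72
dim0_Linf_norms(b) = [2.27, 2.3]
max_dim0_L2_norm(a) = 2.62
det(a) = 6.14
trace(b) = -4.57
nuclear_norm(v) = 8.06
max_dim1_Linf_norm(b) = 2.3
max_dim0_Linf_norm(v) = 3.77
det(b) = 6.47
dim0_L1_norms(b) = [3.11, 3.79]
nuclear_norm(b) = 5.13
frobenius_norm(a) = 3.53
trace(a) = 0.96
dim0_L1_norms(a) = [2.95, 2.89]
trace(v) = -3.61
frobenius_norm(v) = 5.71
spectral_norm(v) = 4.23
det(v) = 16.21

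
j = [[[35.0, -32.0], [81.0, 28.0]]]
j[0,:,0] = [35.0, 81.0]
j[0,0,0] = 35.0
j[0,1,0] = 81.0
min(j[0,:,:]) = -32.0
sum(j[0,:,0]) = 116.0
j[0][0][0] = 35.0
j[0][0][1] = -32.0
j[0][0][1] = -32.0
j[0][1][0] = 81.0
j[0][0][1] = -32.0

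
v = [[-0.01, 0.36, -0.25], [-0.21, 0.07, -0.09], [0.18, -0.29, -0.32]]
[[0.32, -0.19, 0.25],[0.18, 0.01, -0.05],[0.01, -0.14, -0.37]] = v @ [[-0.42, -0.31, 0.41],[0.43, -0.22, 1.03],[-0.65, 0.45, 0.45]]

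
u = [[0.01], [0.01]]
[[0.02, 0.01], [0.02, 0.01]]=u @[[1.93,0.96]]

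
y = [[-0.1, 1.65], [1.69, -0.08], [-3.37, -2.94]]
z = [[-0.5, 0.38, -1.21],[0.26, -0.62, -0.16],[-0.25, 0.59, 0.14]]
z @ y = [[4.77, 2.7], [-0.53, 0.95], [0.55, -0.87]]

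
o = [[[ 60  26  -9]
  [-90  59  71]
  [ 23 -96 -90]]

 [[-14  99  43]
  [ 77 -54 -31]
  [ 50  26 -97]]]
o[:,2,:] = [[23, -96, -90], [50, 26, -97]]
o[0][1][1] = 59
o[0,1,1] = 59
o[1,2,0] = 50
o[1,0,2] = 43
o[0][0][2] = -9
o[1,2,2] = -97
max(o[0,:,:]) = 71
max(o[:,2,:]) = 50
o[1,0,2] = 43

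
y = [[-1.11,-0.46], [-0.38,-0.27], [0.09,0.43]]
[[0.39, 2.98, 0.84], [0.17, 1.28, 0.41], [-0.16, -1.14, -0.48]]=y@[[-0.22, -1.73, -0.32], [-0.32, -2.30, -1.05]]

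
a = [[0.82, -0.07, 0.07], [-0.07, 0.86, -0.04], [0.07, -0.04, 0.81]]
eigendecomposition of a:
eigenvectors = [[-0.59, 0.75, 0.30], [0.65, 0.23, 0.72], [-0.47, -0.62, 0.62]]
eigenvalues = [0.95, 0.74, 0.8]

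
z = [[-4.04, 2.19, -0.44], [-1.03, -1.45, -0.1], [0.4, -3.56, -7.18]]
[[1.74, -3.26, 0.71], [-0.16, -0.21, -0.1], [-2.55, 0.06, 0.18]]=z @ [[-0.29,0.62,-0.09], [0.3,-0.31,0.14], [0.19,0.18,-0.1]]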